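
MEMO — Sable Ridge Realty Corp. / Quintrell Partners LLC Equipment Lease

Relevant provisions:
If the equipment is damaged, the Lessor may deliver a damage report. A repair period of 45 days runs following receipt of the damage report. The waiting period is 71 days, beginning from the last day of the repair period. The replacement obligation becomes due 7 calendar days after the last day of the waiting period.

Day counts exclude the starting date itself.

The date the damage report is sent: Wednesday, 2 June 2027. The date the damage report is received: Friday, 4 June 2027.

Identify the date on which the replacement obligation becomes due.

5 October 2027

The last day of the repair period: 4 June 2027 + 45 days = 19 July 2027.
The last day of the waiting period: 71 calendar days after 19 July 2027 is 28 September 2027.
Adding 7 calendar days to 28 September 2027 gives 5 October 2027, which is the date on which the replacement obligation becomes due.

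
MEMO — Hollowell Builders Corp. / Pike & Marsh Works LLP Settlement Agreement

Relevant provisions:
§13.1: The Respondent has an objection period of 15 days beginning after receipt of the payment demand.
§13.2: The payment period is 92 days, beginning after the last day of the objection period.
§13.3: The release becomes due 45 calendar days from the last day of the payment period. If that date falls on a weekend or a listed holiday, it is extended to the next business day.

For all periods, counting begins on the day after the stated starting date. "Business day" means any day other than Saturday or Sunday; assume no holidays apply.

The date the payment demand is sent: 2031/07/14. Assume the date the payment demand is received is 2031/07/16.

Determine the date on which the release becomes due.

The last day of the objection period: 2031/07/16 + 15 days = 2031/07/31.
The last day of the payment period: 2031/07/31 + 92 days = 2031/10/31.
The date on which the release becomes due: 45 calendar days after 2031/10/31 is 2031/12/15. 2031/12/15 is a Monday, so no roll-forward applies.

2031/12/15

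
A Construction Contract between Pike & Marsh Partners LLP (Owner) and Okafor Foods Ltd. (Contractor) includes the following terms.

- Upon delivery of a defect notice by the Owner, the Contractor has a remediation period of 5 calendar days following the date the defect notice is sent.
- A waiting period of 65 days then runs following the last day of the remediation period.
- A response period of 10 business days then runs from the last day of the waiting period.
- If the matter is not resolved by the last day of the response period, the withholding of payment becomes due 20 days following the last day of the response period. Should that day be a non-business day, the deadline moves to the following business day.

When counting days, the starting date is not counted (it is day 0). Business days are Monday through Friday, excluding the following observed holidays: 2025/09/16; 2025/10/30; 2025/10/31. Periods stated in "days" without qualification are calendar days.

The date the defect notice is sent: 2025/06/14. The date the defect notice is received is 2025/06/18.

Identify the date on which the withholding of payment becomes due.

2025/09/25

The last day of the remediation period: 5 calendar days after 2025/06/14 is 2025/06/19.
The last day of the waiting period: 65 calendar days after 2025/06/19 is 2025/08/23.
The last day of the response period: counting 10 business days from Saturday, 2025/08/23 (Aug 25, Aug 26, Aug 27, Aug 28, Aug 29, Sep 1, Sep 2, Sep 3, Sep 4, Sep 5, skipping weekends) reaches Friday, 2025/09/05.
The date on which the withholding of payment becomes due: 2025/09/05 + 20 days = 2025/09/25. 2025/09/25 is a Thursday and is not a listed holiday, so no roll-forward applies.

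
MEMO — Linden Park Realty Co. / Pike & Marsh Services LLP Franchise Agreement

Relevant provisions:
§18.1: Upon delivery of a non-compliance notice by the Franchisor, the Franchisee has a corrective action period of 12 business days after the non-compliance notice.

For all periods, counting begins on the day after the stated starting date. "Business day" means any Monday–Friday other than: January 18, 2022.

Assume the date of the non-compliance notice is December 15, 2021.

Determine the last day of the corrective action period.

The last day of the corrective action period: 12 business days after Wednesday, December 15, 2021, skipping weekends — Dec 16, Dec 17, Dec 20, Dec 21, …, Dec 29, Dec 30, Dec 31 — lands on Friday, December 31, 2021.

December 31, 2021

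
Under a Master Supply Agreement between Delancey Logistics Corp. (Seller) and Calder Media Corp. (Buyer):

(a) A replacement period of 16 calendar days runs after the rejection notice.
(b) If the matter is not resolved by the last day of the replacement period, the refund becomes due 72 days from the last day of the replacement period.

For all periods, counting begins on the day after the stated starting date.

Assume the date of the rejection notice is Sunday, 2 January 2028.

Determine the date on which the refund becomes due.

30 March 2028

The last day of the replacement period: 2 January 2028 + 16 days = 18 January 2028.
The date on which the refund becomes due: 72 calendar days after 18 January 2028 is 30 March 2028.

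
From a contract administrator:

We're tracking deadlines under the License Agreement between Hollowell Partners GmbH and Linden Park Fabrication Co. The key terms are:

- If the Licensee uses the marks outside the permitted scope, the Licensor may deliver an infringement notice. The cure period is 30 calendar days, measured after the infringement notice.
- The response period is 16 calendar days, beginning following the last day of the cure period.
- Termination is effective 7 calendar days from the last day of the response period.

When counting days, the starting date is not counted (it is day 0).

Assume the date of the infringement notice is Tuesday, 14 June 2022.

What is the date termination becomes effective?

6 August 2022

Adding 30 calendar days to 14 June 2022 gives 14 July 2022, which is the last day of the cure period.
The last day of the response period: 14 July 2022 + 16 days = 30 July 2022.
Adding 7 calendar days to 30 July 2022 gives 6 August 2022, which is the date termination becomes effective.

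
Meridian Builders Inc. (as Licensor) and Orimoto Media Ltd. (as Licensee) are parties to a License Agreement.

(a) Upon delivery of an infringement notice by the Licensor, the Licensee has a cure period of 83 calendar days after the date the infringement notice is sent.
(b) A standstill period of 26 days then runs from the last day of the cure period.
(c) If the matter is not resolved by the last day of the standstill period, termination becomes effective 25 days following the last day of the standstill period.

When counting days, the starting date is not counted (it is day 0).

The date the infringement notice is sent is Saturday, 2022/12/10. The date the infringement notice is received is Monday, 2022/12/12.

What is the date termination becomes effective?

The last day of the cure period: 83 calendar days after 2022/12/10 is 2023/03/03.
The last day of the standstill period: 26 calendar days after 2023/03/03 is 2023/03/29.
Adding 25 calendar days to 2023/03/29 gives 2023/04/23, which is the date termination becomes effective.

2023/04/23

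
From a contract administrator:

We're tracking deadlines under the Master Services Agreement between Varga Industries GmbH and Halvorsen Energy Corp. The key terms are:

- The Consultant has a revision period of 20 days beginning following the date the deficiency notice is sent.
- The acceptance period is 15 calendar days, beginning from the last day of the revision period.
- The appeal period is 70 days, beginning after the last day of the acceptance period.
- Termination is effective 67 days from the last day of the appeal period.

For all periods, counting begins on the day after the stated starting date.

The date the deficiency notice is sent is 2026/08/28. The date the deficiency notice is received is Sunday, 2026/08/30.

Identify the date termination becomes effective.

The last day of the revision period: 2026/08/28 + 20 days = 2026/09/17.
The last day of the acceptance period: 15 calendar days after 2026/09/17 is 2026/10/02.
The last day of the appeal period: 70 calendar days after 2026/10/02 is 2026/12/11.
The date termination becomes effective: 2026/12/11 + 67 days = 2027/02/16.

2027/02/16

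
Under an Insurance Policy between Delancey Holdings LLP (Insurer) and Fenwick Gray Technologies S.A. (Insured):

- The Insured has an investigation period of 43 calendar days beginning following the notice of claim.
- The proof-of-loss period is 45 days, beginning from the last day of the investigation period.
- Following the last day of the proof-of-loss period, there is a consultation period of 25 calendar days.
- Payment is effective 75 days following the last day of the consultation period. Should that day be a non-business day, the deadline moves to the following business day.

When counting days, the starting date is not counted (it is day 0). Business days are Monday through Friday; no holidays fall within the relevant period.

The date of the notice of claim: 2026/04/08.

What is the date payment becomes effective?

The last day of the investigation period: 43 calendar days after 2026/04/08 is 2026/05/21.
The last day of the proof-of-loss period: 45 calendar days after 2026/05/21 is 2026/07/05.
Adding 25 calendar days to 2026/07/05 gives 2026/07/30, which is the last day of the consultation period.
The date payment becomes effective: 75 calendar days after 2026/07/30 is 2026/10/13. 2026/10/13 is a Tuesday, so no roll-forward applies.

2026/10/13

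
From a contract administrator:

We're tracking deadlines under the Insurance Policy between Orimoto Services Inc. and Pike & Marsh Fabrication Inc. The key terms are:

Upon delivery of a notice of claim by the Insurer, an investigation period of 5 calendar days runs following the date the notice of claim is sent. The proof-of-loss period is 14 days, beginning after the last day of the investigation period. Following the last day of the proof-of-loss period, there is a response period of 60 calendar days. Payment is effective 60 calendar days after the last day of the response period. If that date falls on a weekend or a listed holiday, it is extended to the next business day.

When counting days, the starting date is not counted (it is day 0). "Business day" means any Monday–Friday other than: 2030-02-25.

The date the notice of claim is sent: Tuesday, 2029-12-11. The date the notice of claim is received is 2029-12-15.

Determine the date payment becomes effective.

2030-04-29

The last day of the investigation period: 5 calendar days after 2029-12-11 is 2029-12-16.
Adding 14 calendar days to 2029-12-16 gives 2029-12-30, which is the last day of the proof-of-loss period.
The last day of the response period: 2029-12-30 + 60 days = 2030-02-28.
The date payment becomes effective: 60 calendar days after 2030-02-28 is 2030-04-29. 2030-04-29 is a Monday and is not a listed holiday, so no roll-forward applies.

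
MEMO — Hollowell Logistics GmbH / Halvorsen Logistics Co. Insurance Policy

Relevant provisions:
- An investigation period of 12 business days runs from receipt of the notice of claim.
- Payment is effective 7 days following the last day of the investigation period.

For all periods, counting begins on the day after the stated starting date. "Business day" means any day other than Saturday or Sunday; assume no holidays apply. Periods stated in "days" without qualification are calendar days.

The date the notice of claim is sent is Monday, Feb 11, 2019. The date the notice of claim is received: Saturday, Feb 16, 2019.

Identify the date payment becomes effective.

The last day of the investigation period: 12 business days after Saturday, Feb 16, 2019, skipping weekends — Feb 18, Feb 19, Feb 20, Feb 21, …, Mar 1, Mar 4, Mar 5 — lands on Tuesday, Mar 5, 2019.
The date payment becomes effective: Mar 5, 2019 + 7 days = Mar 12, 2019.

Mar 12, 2019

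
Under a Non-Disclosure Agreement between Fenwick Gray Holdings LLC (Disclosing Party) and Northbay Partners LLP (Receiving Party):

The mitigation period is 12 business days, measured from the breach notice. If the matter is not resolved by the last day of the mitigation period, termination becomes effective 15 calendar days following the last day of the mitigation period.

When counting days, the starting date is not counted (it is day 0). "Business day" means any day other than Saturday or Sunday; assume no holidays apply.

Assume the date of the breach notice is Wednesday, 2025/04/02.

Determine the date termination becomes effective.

The last day of the mitigation period: 12 business days after Wednesday, 2025/04/02, skipping weekends — Apr 3, Apr 4, Apr 7, Apr 8, …, Apr 16, Apr 17, Apr 18 — lands on Friday, 2025/04/18.
Adding 15 calendar days to 2025/04/18 gives 2025/05/03, which is the date termination becomes effective.

2025/05/03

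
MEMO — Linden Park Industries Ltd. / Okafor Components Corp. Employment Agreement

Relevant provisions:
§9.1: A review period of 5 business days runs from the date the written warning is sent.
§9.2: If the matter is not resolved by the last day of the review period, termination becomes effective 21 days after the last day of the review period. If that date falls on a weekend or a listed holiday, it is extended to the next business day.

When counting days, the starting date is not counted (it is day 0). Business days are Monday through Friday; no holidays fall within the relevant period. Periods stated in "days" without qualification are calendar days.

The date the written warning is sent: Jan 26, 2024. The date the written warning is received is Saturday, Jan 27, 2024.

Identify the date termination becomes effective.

Feb 23, 2024

From Friday, Jan 26, 2024, 5 business days (Jan 29, Jan 30, Jan 31, Feb 1, Feb 2, skipping weekends) brings us to Friday, Feb 2, 2024, which is the last day of the review period.
The date termination becomes effective: Feb 2, 2024 + 21 days = Feb 23, 2024. Feb 23, 2024 is a Friday, so no roll-forward applies.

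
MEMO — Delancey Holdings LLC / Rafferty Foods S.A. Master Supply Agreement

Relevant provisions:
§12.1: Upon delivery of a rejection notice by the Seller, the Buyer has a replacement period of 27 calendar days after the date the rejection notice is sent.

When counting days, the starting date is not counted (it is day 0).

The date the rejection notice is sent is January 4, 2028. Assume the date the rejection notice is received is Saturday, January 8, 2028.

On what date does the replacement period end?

January 31, 2028

The last day of the replacement period: January 4, 2028 + 27 days = January 31, 2028.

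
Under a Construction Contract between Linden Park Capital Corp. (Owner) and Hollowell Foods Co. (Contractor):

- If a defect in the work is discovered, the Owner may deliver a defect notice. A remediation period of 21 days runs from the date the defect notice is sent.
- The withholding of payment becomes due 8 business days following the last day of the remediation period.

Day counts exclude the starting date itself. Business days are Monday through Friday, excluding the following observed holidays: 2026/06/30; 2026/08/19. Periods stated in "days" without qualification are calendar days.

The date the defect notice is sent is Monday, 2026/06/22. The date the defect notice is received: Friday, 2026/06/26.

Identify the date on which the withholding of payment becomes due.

The last day of the remediation period: 21 calendar days after 2026/06/22 is 2026/07/13.
The date on which the withholding of payment becomes due: 8 business days after Monday, 2026/07/13, skipping weekends — Jul 14, Jul 15, Jul 16, Jul 17, Jul 20, Jul 21, Jul 22, Jul 23 — lands on Thursday, 2026/07/23.

2026/07/23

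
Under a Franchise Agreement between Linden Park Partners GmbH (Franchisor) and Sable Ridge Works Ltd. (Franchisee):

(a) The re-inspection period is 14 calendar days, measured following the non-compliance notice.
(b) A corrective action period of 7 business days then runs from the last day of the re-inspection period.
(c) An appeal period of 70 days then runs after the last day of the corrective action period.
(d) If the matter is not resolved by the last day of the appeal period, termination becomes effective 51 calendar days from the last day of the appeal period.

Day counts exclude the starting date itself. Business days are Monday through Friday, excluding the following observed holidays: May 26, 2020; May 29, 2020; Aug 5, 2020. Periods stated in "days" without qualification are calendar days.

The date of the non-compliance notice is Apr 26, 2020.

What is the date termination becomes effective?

The last day of the re-inspection period: 14 calendar days after Apr 26, 2020 is May 10, 2020.
The last day of the corrective action period: 7 business days after Sunday, May 10, 2020, skipping weekends — May 11, May 12, May 13, May 14, May 15, May 18, May 19 — lands on Tuesday, May 19, 2020.
Adding 70 calendar days to May 19, 2020 gives Jul 28, 2020, which is the last day of the appeal period.
The date termination becomes effective: 51 calendar days after Jul 28, 2020 is Sep 17, 2020.

Sep 17, 2020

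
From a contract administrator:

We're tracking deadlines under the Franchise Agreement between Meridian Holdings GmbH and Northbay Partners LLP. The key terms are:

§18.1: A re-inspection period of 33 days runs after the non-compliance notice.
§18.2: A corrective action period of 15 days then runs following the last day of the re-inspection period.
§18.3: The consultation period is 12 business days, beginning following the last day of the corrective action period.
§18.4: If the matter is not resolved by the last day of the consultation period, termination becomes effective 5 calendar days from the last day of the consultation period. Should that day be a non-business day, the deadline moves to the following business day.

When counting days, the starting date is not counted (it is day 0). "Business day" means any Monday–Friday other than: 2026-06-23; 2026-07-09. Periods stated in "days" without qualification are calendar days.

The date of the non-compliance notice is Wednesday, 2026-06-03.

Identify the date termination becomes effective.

2026-08-11

The last day of the re-inspection period: 33 calendar days after 2026-06-03 is 2026-07-06.
The last day of the corrective action period: 2026-07-06 + 15 days = 2026-07-21.
The last day of the consultation period: 12 business days after Tuesday, 2026-07-21, skipping weekends — Jul 22, Jul 23, Jul 24, Jul 27, …, Aug 4, Aug 5, Aug 6 — lands on Thursday, 2026-08-06.
The date termination becomes effective: 2026-08-06 + 5 days = 2026-08-11. 2026-08-11 is a Tuesday and is not a listed holiday, so no roll-forward applies.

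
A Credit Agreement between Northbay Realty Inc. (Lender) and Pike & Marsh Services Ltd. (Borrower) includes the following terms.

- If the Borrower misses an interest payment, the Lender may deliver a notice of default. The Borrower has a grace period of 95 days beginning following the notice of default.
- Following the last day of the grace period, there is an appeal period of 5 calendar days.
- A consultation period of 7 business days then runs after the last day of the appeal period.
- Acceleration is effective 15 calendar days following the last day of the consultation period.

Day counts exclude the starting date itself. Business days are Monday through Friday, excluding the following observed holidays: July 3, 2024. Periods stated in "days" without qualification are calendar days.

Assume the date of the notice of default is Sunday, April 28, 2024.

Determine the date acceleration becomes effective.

Adding 95 calendar days to April 28, 2024 gives August 1, 2024, which is the last day of the grace period.
Adding 5 calendar days to August 1, 2024 gives August 6, 2024, which is the last day of the appeal period.
The last day of the consultation period: 7 business days after Tuesday, August 6, 2024, skipping weekends — Aug 7, Aug 8, Aug 9, Aug 12, Aug 13, Aug 14, Aug 15 — lands on Thursday, August 15, 2024.
The date acceleration becomes effective: 15 calendar days after August 15, 2024 is August 30, 2024.

August 30, 2024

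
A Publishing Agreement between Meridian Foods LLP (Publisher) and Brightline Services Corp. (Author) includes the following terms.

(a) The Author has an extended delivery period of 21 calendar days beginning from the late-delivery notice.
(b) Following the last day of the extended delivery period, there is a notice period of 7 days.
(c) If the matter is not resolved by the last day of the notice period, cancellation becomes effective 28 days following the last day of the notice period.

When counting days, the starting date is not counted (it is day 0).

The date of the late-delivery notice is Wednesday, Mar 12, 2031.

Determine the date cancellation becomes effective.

May 7, 2031

The last day of the extended delivery period: Mar 12, 2031 + 21 days = Apr 2, 2031.
The last day of the notice period: 7 calendar days after Apr 2, 2031 is Apr 9, 2031.
Adding 28 calendar days to Apr 9, 2031 gives May 7, 2031, which is the date cancellation becomes effective.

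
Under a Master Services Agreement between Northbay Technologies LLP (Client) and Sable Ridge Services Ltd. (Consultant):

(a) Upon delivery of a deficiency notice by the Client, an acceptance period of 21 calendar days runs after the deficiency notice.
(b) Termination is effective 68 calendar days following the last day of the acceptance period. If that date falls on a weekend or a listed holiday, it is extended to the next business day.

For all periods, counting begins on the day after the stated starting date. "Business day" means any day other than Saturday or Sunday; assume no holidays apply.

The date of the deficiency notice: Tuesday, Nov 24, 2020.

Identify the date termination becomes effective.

The last day of the acceptance period: 21 calendar days after Nov 24, 2020 is Dec 15, 2020.
The date termination becomes effective: 68 calendar days after Dec 15, 2020 is Feb 21, 2021. That falls on a Sunday, so it rolls to the next business day, Monday, Feb 22, 2021.

Feb 22, 2021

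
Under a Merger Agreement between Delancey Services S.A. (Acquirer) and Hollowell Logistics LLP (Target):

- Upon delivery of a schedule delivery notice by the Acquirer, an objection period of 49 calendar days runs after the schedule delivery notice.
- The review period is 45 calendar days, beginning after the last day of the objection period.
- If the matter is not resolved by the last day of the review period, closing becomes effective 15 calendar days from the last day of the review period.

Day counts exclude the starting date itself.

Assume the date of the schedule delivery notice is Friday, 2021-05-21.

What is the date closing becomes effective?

2021-09-07

The last day of the objection period: 49 calendar days after 2021-05-21 is 2021-07-09.
The last day of the review period: 2021-07-09 + 45 days = 2021-08-23.
The date closing becomes effective: 2021-08-23 + 15 days = 2021-09-07.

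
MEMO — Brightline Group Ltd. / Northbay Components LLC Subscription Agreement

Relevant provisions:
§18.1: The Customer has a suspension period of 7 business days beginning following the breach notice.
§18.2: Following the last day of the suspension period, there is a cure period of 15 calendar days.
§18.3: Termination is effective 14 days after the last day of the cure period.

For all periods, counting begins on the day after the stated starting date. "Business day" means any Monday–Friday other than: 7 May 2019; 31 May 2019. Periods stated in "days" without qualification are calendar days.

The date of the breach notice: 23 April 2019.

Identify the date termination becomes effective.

The last day of the suspension period: counting 7 business days from Tuesday, 23 April 2019 (Apr 24, Apr 25, Apr 26, Apr 29, Apr 30, May 1, May 2, skipping weekends) reaches Thursday, 2 May 2019.
The last day of the cure period: 2 May 2019 + 15 days = 17 May 2019.
Adding 14 calendar days to 17 May 2019 gives 31 May 2019, which is the date termination becomes effective.

31 May 2019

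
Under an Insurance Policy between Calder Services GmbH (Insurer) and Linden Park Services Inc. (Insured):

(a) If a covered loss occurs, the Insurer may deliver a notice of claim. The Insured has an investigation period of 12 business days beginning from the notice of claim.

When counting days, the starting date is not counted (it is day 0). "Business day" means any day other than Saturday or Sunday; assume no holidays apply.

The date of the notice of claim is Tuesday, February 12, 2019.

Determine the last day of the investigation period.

February 28, 2019

From Tuesday, February 12, 2019, 12 business days (Feb 13, Feb 14, Feb 15, Feb 18, …, Feb 26, Feb 27, Feb 28, skipping weekends) brings us to Thursday, February 28, 2019, which is the last day of the investigation period.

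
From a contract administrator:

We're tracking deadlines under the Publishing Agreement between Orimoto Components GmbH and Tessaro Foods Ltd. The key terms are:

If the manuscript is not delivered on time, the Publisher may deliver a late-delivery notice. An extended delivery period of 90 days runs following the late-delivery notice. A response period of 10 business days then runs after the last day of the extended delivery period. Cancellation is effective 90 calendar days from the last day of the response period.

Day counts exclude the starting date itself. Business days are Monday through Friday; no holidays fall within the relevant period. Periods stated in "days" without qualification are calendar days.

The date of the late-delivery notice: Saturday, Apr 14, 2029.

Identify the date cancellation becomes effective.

Oct 25, 2029

The last day of the extended delivery period: 90 calendar days after Apr 14, 2029 is Jul 13, 2029.
The last day of the response period: 10 business days after Friday, Jul 13, 2029, skipping weekends — Jul 16, Jul 17, Jul 18, Jul 19, Jul 20, Jul 23, Jul 24, Jul 25, Jul 26, Jul 27 — lands on Friday, Jul 27, 2029.
The date cancellation becomes effective: Jul 27, 2029 + 90 days = Oct 25, 2029.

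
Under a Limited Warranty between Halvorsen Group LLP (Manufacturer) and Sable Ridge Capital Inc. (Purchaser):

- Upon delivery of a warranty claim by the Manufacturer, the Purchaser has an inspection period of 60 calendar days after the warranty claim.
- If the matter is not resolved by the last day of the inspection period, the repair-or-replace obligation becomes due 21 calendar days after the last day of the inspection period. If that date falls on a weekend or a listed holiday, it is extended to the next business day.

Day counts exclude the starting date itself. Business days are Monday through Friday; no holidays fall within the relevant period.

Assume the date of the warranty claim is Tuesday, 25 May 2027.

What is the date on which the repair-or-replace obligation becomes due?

16 August 2027

The last day of the inspection period: 60 calendar days after 25 May 2027 is 24 July 2027.
The date on which the repair-or-replace obligation becomes due: 21 calendar days after 24 July 2027 is 14 August 2027. That falls on a Saturday, so it rolls to the next business day, Monday, 16 August 2027.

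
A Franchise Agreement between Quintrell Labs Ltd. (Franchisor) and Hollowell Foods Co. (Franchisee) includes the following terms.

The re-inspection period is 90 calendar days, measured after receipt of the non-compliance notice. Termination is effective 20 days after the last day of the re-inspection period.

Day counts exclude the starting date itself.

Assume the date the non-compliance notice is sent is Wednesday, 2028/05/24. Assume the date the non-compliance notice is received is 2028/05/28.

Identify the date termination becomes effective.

Adding 90 calendar days to 2028/05/28 gives 2028/08/26, which is the last day of the re-inspection period.
The date termination becomes effective: 20 calendar days after 2028/08/26 is 2028/09/15.

2028/09/15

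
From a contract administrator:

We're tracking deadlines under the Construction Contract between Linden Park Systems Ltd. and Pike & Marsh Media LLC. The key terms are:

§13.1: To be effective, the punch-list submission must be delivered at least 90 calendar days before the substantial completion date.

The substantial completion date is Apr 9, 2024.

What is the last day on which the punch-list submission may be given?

Jan 10, 2024

Counting back 90 calendar days from Apr 9, 2024 gives Jan 10, 2024.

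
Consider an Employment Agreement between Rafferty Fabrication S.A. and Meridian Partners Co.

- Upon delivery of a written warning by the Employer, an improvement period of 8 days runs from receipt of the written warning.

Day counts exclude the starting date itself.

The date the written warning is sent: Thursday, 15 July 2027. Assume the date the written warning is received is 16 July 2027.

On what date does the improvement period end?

Adding 8 calendar days to 16 July 2027 gives 24 July 2027, which is the last day of the improvement period.

24 July 2027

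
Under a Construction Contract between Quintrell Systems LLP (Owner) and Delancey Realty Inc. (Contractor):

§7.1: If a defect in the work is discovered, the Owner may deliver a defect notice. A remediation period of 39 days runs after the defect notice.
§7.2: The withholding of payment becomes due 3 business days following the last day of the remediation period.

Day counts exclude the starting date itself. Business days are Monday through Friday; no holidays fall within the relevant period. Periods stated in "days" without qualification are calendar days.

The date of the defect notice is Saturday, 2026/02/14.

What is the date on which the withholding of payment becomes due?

2026/03/30

The last day of the remediation period: 2026/02/14 + 39 days = 2026/03/25.
From Wednesday, 2026/03/25, 3 business days (Mar 26, Mar 27, Mar 30, skipping weekends) brings us to Monday, 2026/03/30, which is the date on which the withholding of payment becomes due.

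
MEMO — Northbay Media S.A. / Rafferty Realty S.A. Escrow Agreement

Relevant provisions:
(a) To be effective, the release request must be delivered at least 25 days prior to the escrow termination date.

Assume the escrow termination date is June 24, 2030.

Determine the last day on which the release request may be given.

May 30, 2030

June 24, 2030 minus 25 days is May 30, 2030.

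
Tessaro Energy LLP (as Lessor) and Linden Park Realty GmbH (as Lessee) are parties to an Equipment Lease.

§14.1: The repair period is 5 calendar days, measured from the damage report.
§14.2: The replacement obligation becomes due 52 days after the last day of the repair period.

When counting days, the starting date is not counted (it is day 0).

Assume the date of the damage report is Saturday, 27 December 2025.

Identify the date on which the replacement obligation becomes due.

22 February 2026

Adding 5 calendar days to 27 December 2025 gives 1 January 2026, which is the last day of the repair period.
Adding 52 calendar days to 1 January 2026 gives 22 February 2026, which is the date on which the replacement obligation becomes due.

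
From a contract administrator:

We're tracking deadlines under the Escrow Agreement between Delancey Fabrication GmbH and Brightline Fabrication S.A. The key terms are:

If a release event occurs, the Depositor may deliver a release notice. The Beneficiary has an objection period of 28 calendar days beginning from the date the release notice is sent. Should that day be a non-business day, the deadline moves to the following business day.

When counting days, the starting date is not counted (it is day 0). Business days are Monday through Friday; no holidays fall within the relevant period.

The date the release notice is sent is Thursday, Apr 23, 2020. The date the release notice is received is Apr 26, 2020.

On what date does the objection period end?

May 21, 2020

Adding 28 calendar days to Apr 23, 2020 gives May 21, 2020, which is the last day of the objection period. May 21, 2020 is a Thursday, so no roll-forward applies.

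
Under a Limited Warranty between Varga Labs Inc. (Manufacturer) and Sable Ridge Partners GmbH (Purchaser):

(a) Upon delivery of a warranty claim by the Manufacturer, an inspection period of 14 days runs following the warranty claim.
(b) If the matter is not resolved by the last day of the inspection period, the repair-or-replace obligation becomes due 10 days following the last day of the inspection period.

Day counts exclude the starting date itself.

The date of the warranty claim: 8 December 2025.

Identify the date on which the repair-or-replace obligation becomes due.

1 January 2026

The last day of the inspection period: 8 December 2025 + 14 days = 22 December 2025.
Adding 10 calendar days to 22 December 2025 gives 1 January 2026, which is the date on which the repair-or-replace obligation becomes due.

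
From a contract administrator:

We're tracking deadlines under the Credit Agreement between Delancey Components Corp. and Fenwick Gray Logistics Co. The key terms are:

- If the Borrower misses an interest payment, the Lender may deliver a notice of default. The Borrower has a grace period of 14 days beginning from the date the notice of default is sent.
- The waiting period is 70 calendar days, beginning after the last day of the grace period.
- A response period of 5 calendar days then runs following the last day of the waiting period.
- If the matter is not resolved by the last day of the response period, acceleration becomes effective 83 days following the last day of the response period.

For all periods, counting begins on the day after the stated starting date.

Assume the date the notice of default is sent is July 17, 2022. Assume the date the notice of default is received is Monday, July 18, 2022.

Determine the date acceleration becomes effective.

Adding 14 calendar days to July 17, 2022 gives July 31, 2022, which is the last day of the grace period.
The last day of the waiting period: 70 calendar days after July 31, 2022 is October 9, 2022.
The last day of the response period: 5 calendar days after October 9, 2022 is October 14, 2022.
The date acceleration becomes effective: October 14, 2022 + 83 days = January 5, 2023.

January 5, 2023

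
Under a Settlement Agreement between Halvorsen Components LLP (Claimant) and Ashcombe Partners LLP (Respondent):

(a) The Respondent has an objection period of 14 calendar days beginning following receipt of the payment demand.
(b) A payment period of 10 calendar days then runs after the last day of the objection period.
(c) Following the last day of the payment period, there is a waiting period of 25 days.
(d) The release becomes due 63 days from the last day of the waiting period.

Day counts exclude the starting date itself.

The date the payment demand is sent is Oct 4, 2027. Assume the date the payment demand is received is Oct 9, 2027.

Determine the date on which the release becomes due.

Jan 29, 2028

Adding 14 calendar days to Oct 9, 2027 gives Oct 23, 2027, which is the last day of the objection period.
The last day of the payment period: Oct 23, 2027 + 10 days = Nov 2, 2027.
The last day of the waiting period: Nov 2, 2027 + 25 days = Nov 27, 2027.
The date on which the release becomes due: 63 calendar days after Nov 27, 2027 is Jan 29, 2028.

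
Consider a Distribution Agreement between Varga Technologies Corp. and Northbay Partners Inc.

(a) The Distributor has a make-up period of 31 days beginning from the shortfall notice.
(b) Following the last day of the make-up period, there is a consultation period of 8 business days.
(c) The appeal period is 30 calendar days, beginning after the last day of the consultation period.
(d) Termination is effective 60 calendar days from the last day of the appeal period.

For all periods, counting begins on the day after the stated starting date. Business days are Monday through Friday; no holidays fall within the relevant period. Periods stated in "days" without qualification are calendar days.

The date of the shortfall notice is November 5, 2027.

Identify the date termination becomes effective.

March 15, 2028

The last day of the make-up period: 31 calendar days after November 5, 2027 is December 6, 2027.
From Monday, December 6, 2027, 8 business days (Dec 7, Dec 8, Dec 9, Dec 10, Dec 13, Dec 14, Dec 15, Dec 16, skipping weekends) brings us to Thursday, December 16, 2027, which is the last day of the consultation period.
The last day of the appeal period: 30 calendar days after December 16, 2027 is January 15, 2028.
The date termination becomes effective: 60 calendar days after January 15, 2028 is March 15, 2028.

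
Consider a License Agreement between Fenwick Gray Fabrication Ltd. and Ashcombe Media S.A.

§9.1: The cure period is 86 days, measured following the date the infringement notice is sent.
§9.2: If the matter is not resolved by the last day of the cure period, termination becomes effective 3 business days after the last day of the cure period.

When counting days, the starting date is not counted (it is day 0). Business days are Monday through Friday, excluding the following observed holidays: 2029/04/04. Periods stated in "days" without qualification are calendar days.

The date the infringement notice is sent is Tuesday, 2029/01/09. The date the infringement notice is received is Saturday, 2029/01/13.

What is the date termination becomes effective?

Adding 86 calendar days to 2029/01/09 gives 2029/04/05, which is the last day of the cure period.
The date termination becomes effective: counting 3 business days from Thursday, 2029/04/05 (Apr 6, Apr 9, Apr 10, skipping weekends) reaches Tuesday, 2029/04/10.

2029/04/10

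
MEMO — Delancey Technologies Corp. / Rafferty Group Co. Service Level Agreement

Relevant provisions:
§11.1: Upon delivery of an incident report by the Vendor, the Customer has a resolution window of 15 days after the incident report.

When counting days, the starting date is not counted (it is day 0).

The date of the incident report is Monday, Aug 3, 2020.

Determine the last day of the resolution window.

Aug 18, 2020

The last day of the resolution window: Aug 3, 2020 + 15 days = Aug 18, 2020.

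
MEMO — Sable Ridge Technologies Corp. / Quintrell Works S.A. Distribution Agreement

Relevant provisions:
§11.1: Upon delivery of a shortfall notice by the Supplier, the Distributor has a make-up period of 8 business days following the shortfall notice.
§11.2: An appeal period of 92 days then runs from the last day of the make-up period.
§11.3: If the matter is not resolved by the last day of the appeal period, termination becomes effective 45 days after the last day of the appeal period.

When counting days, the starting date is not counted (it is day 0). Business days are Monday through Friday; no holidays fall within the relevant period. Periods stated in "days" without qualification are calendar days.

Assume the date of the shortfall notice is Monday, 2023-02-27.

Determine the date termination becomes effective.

2023-07-24

The last day of the make-up period: counting 8 business days from Monday, 2023-02-27 (Feb 28, Mar 1, Mar 2, Mar 3, Mar 6, Mar 7, Mar 8, Mar 9, skipping weekends) reaches Thursday, 2023-03-09.
The last day of the appeal period: 2023-03-09 + 92 days = 2023-06-09.
Adding 45 calendar days to 2023-06-09 gives 2023-07-24, which is the date termination becomes effective.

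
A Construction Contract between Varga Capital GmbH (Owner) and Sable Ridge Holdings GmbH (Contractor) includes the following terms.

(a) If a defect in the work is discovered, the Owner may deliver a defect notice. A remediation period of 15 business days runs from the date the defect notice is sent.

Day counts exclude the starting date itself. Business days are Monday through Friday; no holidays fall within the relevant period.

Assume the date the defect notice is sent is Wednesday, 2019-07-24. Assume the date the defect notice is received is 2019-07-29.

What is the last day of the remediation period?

From Wednesday, 2019-07-24, 15 business days (Jul 25, Jul 26, Jul 29, Jul 30, …, Aug 12, Aug 13, Aug 14, skipping weekends) brings us to Wednesday, 2019-08-14, which is the last day of the remediation period.

2019-08-14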